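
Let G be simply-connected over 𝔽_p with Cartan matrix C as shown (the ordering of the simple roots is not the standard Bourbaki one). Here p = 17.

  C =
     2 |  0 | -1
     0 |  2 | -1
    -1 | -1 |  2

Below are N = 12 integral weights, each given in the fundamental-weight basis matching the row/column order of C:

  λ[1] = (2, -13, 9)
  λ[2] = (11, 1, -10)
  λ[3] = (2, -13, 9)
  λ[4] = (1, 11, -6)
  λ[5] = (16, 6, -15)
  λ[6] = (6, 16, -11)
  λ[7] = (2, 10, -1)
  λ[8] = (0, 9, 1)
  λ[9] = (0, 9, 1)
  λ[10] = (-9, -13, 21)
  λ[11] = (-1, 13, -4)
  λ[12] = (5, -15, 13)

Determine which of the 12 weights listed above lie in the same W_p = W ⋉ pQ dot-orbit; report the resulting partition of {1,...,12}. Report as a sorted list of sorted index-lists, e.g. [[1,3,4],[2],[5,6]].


Cartan matrix: type A_3 (|W|=24); un-permuting the 3 rows.

Each λ_j+ρ reduced to Ā_17; 3-tuples below use C's row order:

  λ_1 → (1, 10, 2);  λ_2 → (3, 7, 2);  λ_3 → (1, 10, 2);  λ_4 → (3, 7, 2);  λ_5 → (3, 7, 7);  λ_6 → (3, 7, 7);  λ_7 → (3, 11, 0);  λ_8 → (1, 10, 2);  λ_9 → (1, 10, 2);  λ_10 → (3, 7, 2);  λ_11 → (3, 11, 0);  λ_12 → (3, 11, 0)

Linkage partition of the 12 weights (4 classes, p=17):

[[1, 3, 8, 9], [2, 4, 10], [5, 6], [7, 11, 12]]


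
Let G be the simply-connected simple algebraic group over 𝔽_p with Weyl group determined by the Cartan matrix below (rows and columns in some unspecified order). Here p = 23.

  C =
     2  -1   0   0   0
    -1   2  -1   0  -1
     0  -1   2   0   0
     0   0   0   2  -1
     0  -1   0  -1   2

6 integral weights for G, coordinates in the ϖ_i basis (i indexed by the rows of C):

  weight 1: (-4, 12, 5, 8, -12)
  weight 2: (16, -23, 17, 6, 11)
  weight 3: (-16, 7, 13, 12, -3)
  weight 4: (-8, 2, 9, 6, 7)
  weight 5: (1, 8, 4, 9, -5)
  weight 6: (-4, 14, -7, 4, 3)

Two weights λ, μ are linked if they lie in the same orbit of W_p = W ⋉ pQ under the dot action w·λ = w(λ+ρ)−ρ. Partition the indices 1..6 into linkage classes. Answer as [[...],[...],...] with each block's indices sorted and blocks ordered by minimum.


Dynkin diagram of C (from the 8 off-diagonal −1 entries): D_5.

Ā_23 reps of the 6 weights (D_5, coords as presented):

    λ_1 → (2, 1, 5, 2, 4)
    λ_2 → (5, 1, 4, 1, 2)
    λ_3 → (5, 1, 4, 1, 2)
    λ_4 → (2, 1, 5, 2, 4)
    λ_5 → (2, 1, 5, 2, 4)
    λ_6 → (2, 1, 5, 2, 4)

Linkage partition of the 6 weights (2 classes, p=23):

[[1, 4, 5, 6], [2, 3]]


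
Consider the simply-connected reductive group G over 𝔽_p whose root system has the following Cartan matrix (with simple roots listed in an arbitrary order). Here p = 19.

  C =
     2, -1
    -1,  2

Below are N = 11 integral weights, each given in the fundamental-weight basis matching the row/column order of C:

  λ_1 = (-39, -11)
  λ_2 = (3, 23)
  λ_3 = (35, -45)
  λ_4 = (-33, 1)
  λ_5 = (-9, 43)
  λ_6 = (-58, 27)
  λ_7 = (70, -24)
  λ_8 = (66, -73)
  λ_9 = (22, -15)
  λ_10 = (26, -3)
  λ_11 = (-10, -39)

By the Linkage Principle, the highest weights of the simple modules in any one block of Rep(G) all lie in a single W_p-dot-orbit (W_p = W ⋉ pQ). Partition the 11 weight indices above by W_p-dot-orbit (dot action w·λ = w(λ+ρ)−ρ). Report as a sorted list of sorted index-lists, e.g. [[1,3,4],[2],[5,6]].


Type A_2, rank 2, |W|=6; reorder rows/cols to standard.

W_19-reps of the 11 weights in Ā_19 (same 2-coord order as C):

  1: (9, 10) · 2: (5, 10) · 3: (11, 6) · 4: (11, 6) · 5: (11, 6) · 6: (9, 10) · 7: (5, 10) · 8: (5, 10) · 9: (5, 10) · 10: (11, 6) · 11: (9, 10)

The 11 indices split into 3 linkage classes (same alcove rep ⇔ same W_19-dot-orbit):

[[1, 6, 11], [2, 7, 8, 9], [3, 4, 5, 10]]


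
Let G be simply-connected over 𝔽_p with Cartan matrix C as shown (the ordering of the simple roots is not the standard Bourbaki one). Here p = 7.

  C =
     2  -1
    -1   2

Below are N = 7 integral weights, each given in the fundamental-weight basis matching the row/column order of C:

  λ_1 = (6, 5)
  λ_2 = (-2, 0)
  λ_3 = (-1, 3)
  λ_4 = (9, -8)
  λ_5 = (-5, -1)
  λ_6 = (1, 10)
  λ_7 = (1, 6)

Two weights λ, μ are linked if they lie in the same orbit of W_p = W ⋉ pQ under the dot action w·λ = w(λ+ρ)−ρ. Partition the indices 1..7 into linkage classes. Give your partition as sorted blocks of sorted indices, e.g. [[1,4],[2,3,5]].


Root system A_2: the 2×2 matrix C matches after relabeling.

Alcove-folded reps (p=7, 7 weights, presented ϖ-order):

    λ_1 → (1, 0)
    λ_2 → (1, 0)
    λ_3 → (0, 4)
    λ_4 → (0, 4)
    λ_5 → (0, 4)
    λ_6 → (4, 1)
    λ_7 → (0, 5)

The 7 indices split into 4 linkage classes (same alcove rep ⇔ same W_7-dot-orbit):

[[1, 2], [3, 4, 5], [6], [7]]


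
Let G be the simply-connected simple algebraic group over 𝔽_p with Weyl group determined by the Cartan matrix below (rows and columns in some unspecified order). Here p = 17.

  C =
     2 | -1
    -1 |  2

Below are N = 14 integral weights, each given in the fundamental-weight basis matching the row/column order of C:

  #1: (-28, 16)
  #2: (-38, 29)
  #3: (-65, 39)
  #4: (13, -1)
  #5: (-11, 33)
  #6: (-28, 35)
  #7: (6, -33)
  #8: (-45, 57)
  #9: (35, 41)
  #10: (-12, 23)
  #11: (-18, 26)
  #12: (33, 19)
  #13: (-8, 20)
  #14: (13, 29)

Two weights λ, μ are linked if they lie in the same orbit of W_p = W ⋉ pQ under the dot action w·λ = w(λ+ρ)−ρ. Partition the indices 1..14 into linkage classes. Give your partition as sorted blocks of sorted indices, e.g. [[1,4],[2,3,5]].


C ↔ A_2 under row/col permutation; |W(A_2)| = 6.

Ā_17 reps of the 14 weights (A_2, coords as presented):

  1: (7, 0)
  2: (3, 10)
  3: (4, 6)
  4: (14, 0)
  5: (7, 0)
  6: (2, 8)
  7: (2, 8)
  8: (7, 7)
  9: (2, 8)
  10: (4, 6)
  11: (7, 0)
  12: (14, 0)
  13: (3, 10)
  14: (3, 10)

Partition of {1..14} into 6 W_17-dot-orbits:

[[1, 5, 11], [2, 13, 14], [3, 10], [4, 12], [6, 7, 9], [8]]


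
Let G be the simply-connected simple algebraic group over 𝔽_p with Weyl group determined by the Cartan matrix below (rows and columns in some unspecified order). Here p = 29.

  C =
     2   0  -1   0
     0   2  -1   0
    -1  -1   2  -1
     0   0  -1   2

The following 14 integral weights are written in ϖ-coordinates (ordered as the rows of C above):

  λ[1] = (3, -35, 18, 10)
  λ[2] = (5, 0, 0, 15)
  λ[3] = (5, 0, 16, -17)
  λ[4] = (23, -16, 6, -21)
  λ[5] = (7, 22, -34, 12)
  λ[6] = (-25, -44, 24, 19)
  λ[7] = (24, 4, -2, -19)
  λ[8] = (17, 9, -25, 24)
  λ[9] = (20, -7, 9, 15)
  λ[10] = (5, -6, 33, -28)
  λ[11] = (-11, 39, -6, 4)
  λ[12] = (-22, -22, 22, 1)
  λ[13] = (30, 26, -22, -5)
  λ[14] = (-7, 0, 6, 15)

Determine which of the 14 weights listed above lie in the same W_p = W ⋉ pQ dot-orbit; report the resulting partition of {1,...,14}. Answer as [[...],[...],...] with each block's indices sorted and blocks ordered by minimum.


C ↔ D_4 under row/col permutation; |W(D_4)| = 192.

W_29-reps of the 14 weights in Ā_29 (same 4-coord order as C):

  λ_1+ρ ↦ (6, 14, 4, 1)
  λ_2+ρ ↦ (6, 1, 1, 16)
  λ_3+ρ ↦ (6, 1, 1, 16)
  λ_4+ρ ↦ (4, 13, 1, 8)
  λ_5+ρ ↦ (3, 12, 4, 2)
  λ_6+ρ ↦ (4, 13, 1, 8)
  λ_7+ρ ↦ (6, 14, 4, 1)
  λ_8+ρ ↦ (6, 14, 4, 1)
  λ_9+ρ ↦ (3, 12, 4, 2)
  λ_10+ρ ↦ (5, 6, 0, 16)
  λ_11+ρ ↦ (6, 14, 4, 1)
  λ_12+ρ ↦ (2, 2, 2, 17)
  λ_13+ρ ↦ (2, 2, 2, 17)
  λ_14+ρ ↦ (6, 1, 1, 16)

Partition of {1..14} into 6 W_29-dot-orbits:

[[1, 7, 8, 11], [2, 3, 14], [4, 6], [5, 9], [10], [12, 13]]


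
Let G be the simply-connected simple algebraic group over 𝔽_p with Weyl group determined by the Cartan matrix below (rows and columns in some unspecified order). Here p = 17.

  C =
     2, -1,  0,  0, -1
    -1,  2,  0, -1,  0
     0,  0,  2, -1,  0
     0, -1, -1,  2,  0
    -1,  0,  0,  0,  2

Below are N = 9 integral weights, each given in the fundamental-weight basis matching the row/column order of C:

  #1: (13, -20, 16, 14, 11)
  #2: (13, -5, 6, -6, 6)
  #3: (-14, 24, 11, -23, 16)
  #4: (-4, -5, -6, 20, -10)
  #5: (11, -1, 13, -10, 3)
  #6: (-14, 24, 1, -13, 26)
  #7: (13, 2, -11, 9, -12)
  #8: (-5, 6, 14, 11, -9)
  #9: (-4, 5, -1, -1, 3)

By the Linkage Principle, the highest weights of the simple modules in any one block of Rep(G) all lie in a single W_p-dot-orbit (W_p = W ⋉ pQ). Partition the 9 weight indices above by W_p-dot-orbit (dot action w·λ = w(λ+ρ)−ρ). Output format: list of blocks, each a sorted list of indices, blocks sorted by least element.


C ↔ A_5 under row/col permutation; |W(A_5)| = 720.

Folding the 9 weights λ_j+ρ into Ā_17 (reps in the given 5-coord order):

  λ_1 → (5, 5, 2, 0, 3);  λ_2 → (5, 5, 2, 0, 3);  λ_3 → (5, 5, 2, 0, 3);  λ_4 → (3, 9, 1, 0, 0);  λ_5 → (3, 9, 1, 0, 0);  λ_6 → (5, 5, 2, 0, 3);  λ_7 → (3, 3, 0, 0, 1);  λ_8 → (5, 5, 2, 0, 3);  λ_9 → (3, 3, 0, 0, 1)

These 9 weights hit 3 W_17-dot-orbits; sizes (5, 2, 2):

[[1, 2, 3, 6, 8], [4, 5], [7, 9]]


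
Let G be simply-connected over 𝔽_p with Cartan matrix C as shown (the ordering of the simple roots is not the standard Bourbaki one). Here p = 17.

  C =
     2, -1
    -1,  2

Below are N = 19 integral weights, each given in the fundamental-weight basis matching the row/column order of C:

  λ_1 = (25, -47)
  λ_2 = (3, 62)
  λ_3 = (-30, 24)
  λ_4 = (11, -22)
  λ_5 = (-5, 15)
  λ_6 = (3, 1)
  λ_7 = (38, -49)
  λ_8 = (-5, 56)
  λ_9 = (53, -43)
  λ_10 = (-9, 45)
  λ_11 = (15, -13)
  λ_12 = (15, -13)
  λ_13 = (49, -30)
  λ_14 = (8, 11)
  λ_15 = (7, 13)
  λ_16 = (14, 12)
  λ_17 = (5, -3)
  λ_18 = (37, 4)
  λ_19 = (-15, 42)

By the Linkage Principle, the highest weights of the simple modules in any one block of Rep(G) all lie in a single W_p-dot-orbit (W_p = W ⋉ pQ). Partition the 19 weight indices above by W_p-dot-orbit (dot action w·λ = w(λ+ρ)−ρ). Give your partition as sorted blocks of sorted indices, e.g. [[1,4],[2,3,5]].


Cartan matrix: type A_2 (|W|=6); un-permuting the 2 rows.

W_17-reps of the 19 weights in Ā_17 (same 2-coord order as C):

  1: (3, 9)
  2: (4, 12)
  3: (5, 8)
  4: (5, 8)
  5: (4, 12)
  6: (4, 2)
  7: (3, 9)
  8: (4, 2)
  9: (3, 9)
  10: (5, 8)
  11: (4, 12)
  12: (4, 12)
  13: (4, 12)
  14: (5, 8)
  15: (3, 9)
  16: (4, 2)
  17: (4, 2)
  18: (5, 8)
  19: (3, 9)

Linkage partition of the 19 weights (4 classes, p=17):

[[1, 7, 9, 15, 19], [2, 5, 11, 12, 13], [3, 4, 10, 14, 18], [6, 8, 16, 17]]


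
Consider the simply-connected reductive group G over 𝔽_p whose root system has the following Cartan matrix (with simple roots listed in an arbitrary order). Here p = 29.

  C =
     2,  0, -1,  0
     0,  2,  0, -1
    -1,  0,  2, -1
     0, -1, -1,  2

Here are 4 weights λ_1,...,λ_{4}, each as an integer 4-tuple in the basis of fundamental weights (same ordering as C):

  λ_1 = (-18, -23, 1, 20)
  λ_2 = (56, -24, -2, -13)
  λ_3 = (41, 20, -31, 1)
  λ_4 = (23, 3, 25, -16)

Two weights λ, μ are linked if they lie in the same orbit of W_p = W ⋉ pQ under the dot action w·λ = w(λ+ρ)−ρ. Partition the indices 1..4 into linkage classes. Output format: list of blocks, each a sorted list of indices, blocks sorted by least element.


Root system A_4: the 4×4 matrix C matches after relabeling.

Ā_29 reps of the 4 weights (A_4, coords as presented):

    λ_1 → (1, 6, 1, 15)
    λ_2 → (1, 6, 1, 15)
    λ_3 → (1, 6, 1, 15)
    λ_4 → (3, 4, 5, 6)

2 distinct reps among the 4 weights ⇒ 2 W_29-linkage classes:

[[1, 2, 3], [4]]


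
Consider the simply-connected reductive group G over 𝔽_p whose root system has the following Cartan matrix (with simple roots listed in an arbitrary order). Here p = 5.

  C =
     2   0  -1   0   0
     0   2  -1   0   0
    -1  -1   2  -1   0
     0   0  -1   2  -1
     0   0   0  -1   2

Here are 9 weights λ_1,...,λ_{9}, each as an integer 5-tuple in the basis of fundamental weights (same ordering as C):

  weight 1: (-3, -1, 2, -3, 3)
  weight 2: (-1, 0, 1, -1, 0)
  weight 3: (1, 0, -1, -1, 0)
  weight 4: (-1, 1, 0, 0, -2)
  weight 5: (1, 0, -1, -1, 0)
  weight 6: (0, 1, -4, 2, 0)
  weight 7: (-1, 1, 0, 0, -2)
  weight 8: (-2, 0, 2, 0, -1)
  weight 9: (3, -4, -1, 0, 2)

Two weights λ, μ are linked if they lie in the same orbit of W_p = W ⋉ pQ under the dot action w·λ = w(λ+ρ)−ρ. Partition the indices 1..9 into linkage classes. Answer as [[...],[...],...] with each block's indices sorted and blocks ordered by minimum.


Root system D_5: the 5×5 matrix C matches after relabeling.

Alcove-folded reps (p=5, 9 weights, presented ϖ-order):

  1: (1, 1, 0, 0, 2)
  2: (0, 1, 1, 1, 0)
  3: (2, 1, 0, 0, 1)
  4: (0, 2, 1, 0, 1)
  5: (2, 1, 0, 0, 1)
  6: (2, 1, 0, 0, 1)
  7: (0, 2, 1, 0, 1)
  8: (1, 1, 0, 0, 2)
  9: (1, 0, 0, 1, 0)

Linkage partition of the 9 weights (5 classes, p=5):

[[1, 8], [2], [3, 5, 6], [4, 7], [9]]


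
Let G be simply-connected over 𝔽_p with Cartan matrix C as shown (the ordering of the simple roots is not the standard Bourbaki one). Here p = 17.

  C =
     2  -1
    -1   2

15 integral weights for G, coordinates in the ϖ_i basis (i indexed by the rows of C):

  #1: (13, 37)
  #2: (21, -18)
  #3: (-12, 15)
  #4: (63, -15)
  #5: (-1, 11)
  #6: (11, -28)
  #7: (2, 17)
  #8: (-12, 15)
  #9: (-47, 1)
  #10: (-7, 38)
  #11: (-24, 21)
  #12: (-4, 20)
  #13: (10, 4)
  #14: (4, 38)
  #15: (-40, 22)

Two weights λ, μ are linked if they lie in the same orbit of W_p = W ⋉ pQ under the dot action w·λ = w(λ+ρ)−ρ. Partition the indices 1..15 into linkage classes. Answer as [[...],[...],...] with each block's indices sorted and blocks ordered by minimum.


A_2 Cartan matrix, 2 simple roots permuted; ρ=(1,1).

Each λ_j+ρ reduced to Ā_17; 2-tuples below use C's row order:

  λ_1 → (1, 13) · λ_2 → (0, 12) · λ_3 → (11, 5) · λ_4 → (1, 13) · λ_5 → (0, 12) · λ_6 → (5, 2) · λ_7 → (1, 13) · λ_8 → (11, 5) · λ_9 → (5, 2) · λ_10 → (11, 5) · λ_11 → (11, 5) · λ_12 → (1, 13) · λ_13 → (11, 5) · λ_14 → (7, 5) · λ_15 → (5, 1)

Grouping the 15 weights by Ā_17-representative: 6 linkage classes.

[[1, 4, 7, 12], [2, 5], [3, 8, 10, 11, 13], [6, 9], [14], [15]]


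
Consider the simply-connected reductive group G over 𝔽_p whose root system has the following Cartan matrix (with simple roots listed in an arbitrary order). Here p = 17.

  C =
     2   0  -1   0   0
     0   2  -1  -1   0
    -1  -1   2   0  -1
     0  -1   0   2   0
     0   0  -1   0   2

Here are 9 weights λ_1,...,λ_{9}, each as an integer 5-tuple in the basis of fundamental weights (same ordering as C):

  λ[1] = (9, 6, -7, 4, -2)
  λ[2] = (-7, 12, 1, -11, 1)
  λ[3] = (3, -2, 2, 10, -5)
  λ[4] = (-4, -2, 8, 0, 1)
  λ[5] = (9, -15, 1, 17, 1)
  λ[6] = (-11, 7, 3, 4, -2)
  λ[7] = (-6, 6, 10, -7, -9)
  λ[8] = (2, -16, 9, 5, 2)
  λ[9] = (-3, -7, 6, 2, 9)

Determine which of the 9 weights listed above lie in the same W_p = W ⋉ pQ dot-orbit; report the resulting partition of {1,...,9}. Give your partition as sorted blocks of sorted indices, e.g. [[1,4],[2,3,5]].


Cartan matrix: type D_5 (|W|=1920); un-permuting the 5 rows.

Each λ_j+ρ reduced to Ā_17; 5-tuples below use C's row order:

  λ_1 → (3, 0, 1, 5, 6);  λ_2 → (2, 1, 1, 9, 2);  λ_3 → (2, 1, 1, 9, 2);  λ_4 → (3, 1, 5, 0, 2);  λ_5 → (1, 0, 1, 3, 9);  λ_6 → (3, 0, 1, 5, 6);  λ_7 → (3, 0, 1, 5, 6);  λ_8 → (2, 1, 1, 9, 2);  λ_9 → (1, 0, 1, 3, 9)

Linkage partition of the 9 weights (4 classes, p=17):

[[1, 6, 7], [2, 3, 8], [4], [5, 9]]


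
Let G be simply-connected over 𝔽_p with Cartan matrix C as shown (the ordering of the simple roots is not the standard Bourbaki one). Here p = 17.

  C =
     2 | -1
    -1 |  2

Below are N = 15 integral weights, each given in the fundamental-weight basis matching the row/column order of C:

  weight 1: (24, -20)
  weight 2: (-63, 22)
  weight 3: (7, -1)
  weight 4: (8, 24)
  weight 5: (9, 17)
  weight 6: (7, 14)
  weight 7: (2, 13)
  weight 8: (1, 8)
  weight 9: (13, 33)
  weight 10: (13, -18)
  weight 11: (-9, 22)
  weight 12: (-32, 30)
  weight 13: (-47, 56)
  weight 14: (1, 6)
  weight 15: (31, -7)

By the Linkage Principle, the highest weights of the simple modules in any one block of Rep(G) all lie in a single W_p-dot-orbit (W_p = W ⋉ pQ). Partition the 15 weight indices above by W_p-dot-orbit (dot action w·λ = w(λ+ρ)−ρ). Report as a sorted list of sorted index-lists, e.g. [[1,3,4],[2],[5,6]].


Type A_2, rank 2, |W|=6; reorder rows/cols to standard.

W_17-reps of the 15 weights in Ā_17 (same 2-coord order as C):

  λ_1+ρ ↦ (2, 9);  λ_2+ρ ↦ (5, 6);  λ_3+ρ ↦ (8, 0);  λ_4+ρ ↦ (8, 0);  λ_5+ρ ↦ (1, 6);  λ_6+ρ ↦ (2, 9);  λ_7+ρ ↦ (3, 14);  λ_8+ρ ↦ (2, 9);  λ_9+ρ ↦ (3, 14);  λ_10+ρ ↦ (3, 14);  λ_11+ρ ↦ (2, 9);  λ_12+ρ ↦ (3, 14);  λ_13+ρ ↦ (5, 6);  λ_14+ρ ↦ (2, 7);  λ_15+ρ ↦ (2, 9)

Linkage partition of the 15 weights (6 classes, p=17):

[[1, 6, 8, 11, 15], [2, 13], [3, 4], [5], [7, 9, 10, 12], [14]]


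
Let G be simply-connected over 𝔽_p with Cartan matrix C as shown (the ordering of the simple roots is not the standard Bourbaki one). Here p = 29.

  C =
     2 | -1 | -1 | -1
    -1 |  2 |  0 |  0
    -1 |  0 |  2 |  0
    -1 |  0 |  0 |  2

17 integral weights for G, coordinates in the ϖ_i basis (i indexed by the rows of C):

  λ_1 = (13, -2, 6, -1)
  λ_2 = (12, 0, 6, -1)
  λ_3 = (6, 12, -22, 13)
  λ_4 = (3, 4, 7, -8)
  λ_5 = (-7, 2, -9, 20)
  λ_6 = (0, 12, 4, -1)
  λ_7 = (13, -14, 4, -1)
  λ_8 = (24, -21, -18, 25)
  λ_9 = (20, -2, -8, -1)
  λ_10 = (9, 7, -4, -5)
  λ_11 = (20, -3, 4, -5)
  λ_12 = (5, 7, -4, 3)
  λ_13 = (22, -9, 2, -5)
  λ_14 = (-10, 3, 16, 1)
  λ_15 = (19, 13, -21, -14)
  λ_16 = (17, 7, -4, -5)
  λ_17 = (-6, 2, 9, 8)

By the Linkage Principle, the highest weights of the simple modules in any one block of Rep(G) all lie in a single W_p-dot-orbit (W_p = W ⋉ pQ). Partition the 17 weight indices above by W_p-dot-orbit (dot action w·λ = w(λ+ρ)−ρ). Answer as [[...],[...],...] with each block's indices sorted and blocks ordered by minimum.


D_4 Cartan matrix, 4 simple roots permuted; ρ=(1,1,1,1).

λ_j+ρ reflected into Ā_29 (⟨·,θ^∨⟩≤29); 4-tuples as given:

  [1] (8, 1, 7, 0)
  [2] (8, 1, 7, 0)
  [3] (8, 1, 7, 0)
  [4] (3, 2, 5, 4)
  [5] (3, 8, 3, 4)
  [6] (1, 13, 5, 0)
  [7] (1, 13, 5, 0)
  [8] (3, 2, 5, 4)
  [9] (8, 1, 7, 0)
  [10] (3, 8, 3, 4)
  [11] (3, 2, 5, 4)
  [12] (3, 8, 3, 4)
  [13] (3, 8, 3, 4)
  [14] (3, 2, 5, 4)
  [15] (8, 1, 7, 0)
  [16] (3, 8, 3, 4)
  [17] (3, 2, 5, 4)

The 17 indices split into 4 linkage classes (same alcove rep ⇔ same W_29-dot-orbit):

[[1, 2, 3, 9, 15], [4, 8, 11, 14, 17], [5, 10, 12, 13, 16], [6, 7]]


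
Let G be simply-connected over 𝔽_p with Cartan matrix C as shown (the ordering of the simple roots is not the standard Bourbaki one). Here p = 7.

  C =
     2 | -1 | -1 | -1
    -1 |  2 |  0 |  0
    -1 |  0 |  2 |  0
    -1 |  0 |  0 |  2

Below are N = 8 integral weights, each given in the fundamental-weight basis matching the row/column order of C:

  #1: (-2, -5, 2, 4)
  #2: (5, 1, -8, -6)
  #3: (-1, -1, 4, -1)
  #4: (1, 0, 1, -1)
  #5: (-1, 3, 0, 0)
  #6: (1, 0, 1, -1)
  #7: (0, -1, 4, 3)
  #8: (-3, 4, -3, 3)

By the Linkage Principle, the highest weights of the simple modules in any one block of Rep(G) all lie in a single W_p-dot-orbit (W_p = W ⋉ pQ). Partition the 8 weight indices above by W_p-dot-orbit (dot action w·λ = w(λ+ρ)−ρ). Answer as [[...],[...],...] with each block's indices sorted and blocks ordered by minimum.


Root system D_4: the 4×4 matrix C matches after relabeling.

W_7-reps of the 8 weights in Ā_7 (same 4-coord order as C):

  1: (2, 1, 2, 0)
  2: (0, 4, 1, 1)
  3: (0, 0, 5, 0)
  4: (2, 1, 2, 0)
  5: (0, 4, 1, 1)
  6: (2, 1, 2, 0)
  7: (0, 3, 2, 1)
  8: (2, 1, 2, 0)

4 distinct reps among the 8 weights ⇒ 4 W_7-linkage classes:

[[1, 4, 6, 8], [2, 5], [3], [7]]


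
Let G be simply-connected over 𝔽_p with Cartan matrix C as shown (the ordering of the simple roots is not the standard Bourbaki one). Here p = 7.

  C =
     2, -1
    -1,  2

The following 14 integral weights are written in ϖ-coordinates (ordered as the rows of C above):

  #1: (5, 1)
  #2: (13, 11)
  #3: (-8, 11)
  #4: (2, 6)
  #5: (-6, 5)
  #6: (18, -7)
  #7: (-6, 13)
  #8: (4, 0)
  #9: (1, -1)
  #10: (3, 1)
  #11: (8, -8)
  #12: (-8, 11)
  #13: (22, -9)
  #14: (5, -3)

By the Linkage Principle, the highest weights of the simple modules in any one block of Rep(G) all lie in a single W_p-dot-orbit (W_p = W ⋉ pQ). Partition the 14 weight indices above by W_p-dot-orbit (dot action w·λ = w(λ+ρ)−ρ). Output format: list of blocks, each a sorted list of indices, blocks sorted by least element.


Cartan matrix: type A_2 (|W|=6); un-permuting the 2 rows.

Ā_7 reps of the 14 weights (A_2, coords as presented):

  λ_1 → (5, 1)
  λ_2 → (2, 0)
  λ_3 → (2, 0)
  λ_4 → (0, 4)
  λ_5 → (5, 1)
  λ_6 → (5, 1)
  λ_7 → (2, 0)
  λ_8 → (5, 1)
  λ_9 → (2, 0)
  λ_10 → (4, 2)
  λ_11 → (0, 5)
  λ_12 → (2, 0)
  λ_13 → (5, 1)
  λ_14 → (4, 2)

Linkage partition of the 14 weights (5 classes, p=7):

[[1, 5, 6, 8, 13], [2, 3, 7, 9, 12], [4], [10, 14], [11]]


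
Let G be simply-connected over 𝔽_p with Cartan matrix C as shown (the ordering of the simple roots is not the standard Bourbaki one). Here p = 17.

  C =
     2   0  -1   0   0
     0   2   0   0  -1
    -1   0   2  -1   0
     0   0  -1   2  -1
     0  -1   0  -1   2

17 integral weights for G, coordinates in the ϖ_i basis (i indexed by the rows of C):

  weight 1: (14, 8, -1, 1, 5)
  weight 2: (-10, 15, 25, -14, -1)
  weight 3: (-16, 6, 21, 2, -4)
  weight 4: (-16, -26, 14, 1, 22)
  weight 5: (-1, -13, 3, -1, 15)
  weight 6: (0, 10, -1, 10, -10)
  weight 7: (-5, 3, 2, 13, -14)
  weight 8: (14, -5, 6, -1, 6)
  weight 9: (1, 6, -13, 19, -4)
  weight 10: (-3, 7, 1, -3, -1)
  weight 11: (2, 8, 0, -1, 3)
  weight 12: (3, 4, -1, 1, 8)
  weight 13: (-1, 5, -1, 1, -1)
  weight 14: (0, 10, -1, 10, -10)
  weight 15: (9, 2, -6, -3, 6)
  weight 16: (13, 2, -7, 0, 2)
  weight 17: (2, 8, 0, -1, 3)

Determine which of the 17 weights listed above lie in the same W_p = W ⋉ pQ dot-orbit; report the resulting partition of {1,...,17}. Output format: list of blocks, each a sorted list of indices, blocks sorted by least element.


Type A_5, rank 5, |W|=720; reorder rows/cols to standard.

W_17-reps of the 17 weights in Ā_17 (same 5-coord order as C):

  [1] (0, 6, 0, 2, 0);  [2] (3, 9, 1, 0, 4);  [3] (3, 3, 2, 5, 0);  [4] (0, 6, 0, 2, 0);  [5] (3, 9, 1, 0, 4);  [6] (1, 2, 0, 2, 9);  [7] (3, 9, 1, 0, 4);  [8] (3, 3, 2, 5, 0);  [9] (3, 3, 2, 5, 0);  [10] (0, 6, 0, 2, 0);  [11] (3, 9, 1, 0, 4);  [12] (1, 2, 0, 2, 9);  [13] (0, 6, 0, 2, 0);  [14] (1, 2, 0, 2, 9);  [15] (3, 3, 2, 5, 0);  [16] (8, 1, 1, 3, 2);  [17] (3, 9, 1, 0, 4)

These 17 weights hit 5 W_17-dot-orbits; sizes (4, 5, 4, 3, 1):

[[1, 4, 10, 13], [2, 5, 7, 11, 17], [3, 8, 9, 15], [6, 12, 14], [16]]


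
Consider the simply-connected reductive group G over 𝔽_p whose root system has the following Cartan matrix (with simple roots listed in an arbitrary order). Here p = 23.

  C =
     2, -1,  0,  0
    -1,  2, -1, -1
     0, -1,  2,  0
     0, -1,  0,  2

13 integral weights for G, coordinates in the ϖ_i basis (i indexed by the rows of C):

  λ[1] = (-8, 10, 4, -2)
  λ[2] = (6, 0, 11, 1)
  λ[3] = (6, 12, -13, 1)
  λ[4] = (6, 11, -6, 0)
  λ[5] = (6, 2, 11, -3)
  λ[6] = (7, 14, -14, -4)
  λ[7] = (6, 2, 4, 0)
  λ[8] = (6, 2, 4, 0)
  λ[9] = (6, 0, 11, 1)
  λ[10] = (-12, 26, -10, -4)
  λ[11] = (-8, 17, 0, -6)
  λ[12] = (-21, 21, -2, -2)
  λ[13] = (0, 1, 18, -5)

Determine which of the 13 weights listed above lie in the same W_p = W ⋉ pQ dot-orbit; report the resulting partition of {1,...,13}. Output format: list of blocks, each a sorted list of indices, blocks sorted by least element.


D_4 Cartan matrix, 4 simple roots permuted; ρ=(1,1,1,1).

λ_j+ρ reflected into Ā_23 (⟨·,θ^∨⟩≤23); 4-tuples as given:

    [1] (7, 3, 5, 1)
    [2] (7, 1, 12, 2)
    [3] (7, 1, 12, 2)
    [4] (7, 3, 5, 1)
    [5] (7, 1, 12, 2)
    [6] (7, 1, 12, 2)
    [7] (7, 3, 5, 1)
    [8] (7, 3, 5, 1)
    [9] (7, 1, 12, 2)
    [10] (7, 3, 5, 1)
    [11] (7, 4, 1, 5)
    [12] (20, 0, 1, 1)
    [13] (1, 1, 17, 2)

Grouping the 13 weights by Ā_23-representative: 5 linkage classes.

[[1, 4, 7, 8, 10], [2, 3, 5, 6, 9], [11], [12], [13]]


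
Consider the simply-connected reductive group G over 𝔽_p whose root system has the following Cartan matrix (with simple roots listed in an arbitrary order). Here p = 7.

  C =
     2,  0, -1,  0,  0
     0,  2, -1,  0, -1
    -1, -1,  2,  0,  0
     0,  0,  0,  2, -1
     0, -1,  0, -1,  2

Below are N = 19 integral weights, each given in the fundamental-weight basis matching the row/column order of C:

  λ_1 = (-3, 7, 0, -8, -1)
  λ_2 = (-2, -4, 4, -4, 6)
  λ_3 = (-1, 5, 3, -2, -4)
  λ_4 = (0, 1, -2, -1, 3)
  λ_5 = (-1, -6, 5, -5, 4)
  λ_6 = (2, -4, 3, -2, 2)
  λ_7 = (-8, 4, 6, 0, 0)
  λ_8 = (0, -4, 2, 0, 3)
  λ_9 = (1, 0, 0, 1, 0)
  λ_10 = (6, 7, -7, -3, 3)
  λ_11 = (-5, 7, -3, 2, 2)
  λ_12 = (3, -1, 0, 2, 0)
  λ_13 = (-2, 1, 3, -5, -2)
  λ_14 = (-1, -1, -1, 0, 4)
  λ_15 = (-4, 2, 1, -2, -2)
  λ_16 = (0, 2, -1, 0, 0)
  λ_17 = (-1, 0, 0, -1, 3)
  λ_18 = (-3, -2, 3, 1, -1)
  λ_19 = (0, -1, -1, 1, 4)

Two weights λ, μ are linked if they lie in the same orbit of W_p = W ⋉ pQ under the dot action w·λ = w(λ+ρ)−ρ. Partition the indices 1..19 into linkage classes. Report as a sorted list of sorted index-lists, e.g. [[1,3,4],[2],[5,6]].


Dynkin diagram of C (from the 8 off-diagonal −1 entries): A_5.

λ_j+ρ reflected into Ā_7 (⟨·,θ^∨⟩≤7); 5-tuples as given:

  1: (0, 0, 0, 1, 5) · 2: (1, 3, 0, 1, 1) · 3: (3, 2, 1, 0, 1) · 4: (0, 1, 1, 0, 4) · 5: (0, 1, 1, 0, 4) · 6: (3, 2, 1, 0, 1) · 7: (0, 0, 0, 1, 5) · 8: (1, 3, 0, 1, 1) · 9: (2, 1, 1, 2, 1) · 10: (2, 0, 1, 1, 1) · 11: (2, 0, 1, 1, 1) · 12: (2, 0, 1, 1, 1) · 13: (1, 3, 0, 1, 1) · 14: (0, 0, 0, 1, 5) · 15: (2, 0, 1, 1, 1) · 16: (1, 3, 0, 1, 1) · 17: (0, 1, 1, 0, 4) · 18: (2, 0, 1, 1, 1) · 19: (0, 0, 0, 1, 5)

The 19 indices split into 6 linkage classes (same alcove rep ⇔ same W_7-dot-orbit):

[[1, 7, 14, 19], [2, 8, 13, 16], [3, 6], [4, 5, 17], [9], [10, 11, 12, 15, 18]]


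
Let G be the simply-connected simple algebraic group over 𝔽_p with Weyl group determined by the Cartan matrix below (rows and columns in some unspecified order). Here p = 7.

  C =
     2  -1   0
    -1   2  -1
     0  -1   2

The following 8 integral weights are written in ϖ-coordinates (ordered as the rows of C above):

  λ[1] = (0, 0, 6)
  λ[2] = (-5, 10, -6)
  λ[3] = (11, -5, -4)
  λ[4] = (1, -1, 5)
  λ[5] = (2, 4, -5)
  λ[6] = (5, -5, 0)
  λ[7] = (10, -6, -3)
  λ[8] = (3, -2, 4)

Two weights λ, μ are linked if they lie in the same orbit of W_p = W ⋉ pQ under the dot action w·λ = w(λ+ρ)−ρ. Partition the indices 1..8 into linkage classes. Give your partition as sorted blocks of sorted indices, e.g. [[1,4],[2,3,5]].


A_3 Cartan matrix, 3 simple roots permuted; ρ=(1,1,1).

Ā_7 reps of the 8 weights (A_3, coords as presented):

  [1] (1, 0, 5) · [2] (0, 2, 1) · [3] (0, 2, 1) · [4] (1, 0, 5) · [5] (2, 1, 3) · [6] (2, 1, 3) · [7] (0, 2, 1) · [8] (2, 1, 3)

3 distinct reps among the 8 weights ⇒ 3 W_7-linkage classes:

[[1, 4], [2, 3, 7], [5, 6, 8]]


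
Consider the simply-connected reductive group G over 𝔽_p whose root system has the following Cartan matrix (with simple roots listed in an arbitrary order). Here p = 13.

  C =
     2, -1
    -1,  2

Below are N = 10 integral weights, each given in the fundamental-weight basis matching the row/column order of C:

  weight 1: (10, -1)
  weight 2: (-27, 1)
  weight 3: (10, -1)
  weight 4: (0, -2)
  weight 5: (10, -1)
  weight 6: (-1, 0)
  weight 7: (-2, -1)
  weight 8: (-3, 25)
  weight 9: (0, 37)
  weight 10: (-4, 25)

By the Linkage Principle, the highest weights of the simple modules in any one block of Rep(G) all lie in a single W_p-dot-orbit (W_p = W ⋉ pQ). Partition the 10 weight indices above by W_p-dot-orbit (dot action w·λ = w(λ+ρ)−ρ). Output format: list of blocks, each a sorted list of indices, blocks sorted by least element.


C ↔ A_2 under row/col permutation; |W(A_2)| = 6.

λ_j+ρ reflected into Ā_13 (⟨·,θ^∨⟩≤13); 2-tuples as given:

  λ_1 → (11, 0) · λ_2 → (11, 0) · λ_3 → (11, 0) · λ_4 → (0, 1) · λ_5 → (11, 0) · λ_6 → (0, 1) · λ_7 → (0, 1) · λ_8 → (11, 0) · λ_9 → (0, 1) · λ_10 → (10, 0)

3 distinct reps among the 10 weights ⇒ 3 W_13-linkage classes:

[[1, 2, 3, 5, 8], [4, 6, 7, 9], [10]]


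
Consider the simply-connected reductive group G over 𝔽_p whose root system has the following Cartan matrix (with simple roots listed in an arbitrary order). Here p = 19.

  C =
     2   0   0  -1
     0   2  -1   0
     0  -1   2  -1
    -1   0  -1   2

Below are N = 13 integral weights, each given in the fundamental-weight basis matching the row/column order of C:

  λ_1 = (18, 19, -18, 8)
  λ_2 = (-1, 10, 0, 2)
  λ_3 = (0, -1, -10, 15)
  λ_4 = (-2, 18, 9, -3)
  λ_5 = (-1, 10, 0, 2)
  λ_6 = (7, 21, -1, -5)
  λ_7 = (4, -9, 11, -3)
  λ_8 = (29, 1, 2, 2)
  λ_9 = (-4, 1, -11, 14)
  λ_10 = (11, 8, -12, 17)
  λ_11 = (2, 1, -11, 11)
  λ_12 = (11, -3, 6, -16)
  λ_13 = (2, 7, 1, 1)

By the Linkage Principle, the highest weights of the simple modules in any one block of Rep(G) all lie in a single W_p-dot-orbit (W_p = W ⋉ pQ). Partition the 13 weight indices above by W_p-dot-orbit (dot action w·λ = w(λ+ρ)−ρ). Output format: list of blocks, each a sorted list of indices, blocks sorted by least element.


Type A_4, rank 4, |W|=120; reorder rows/cols to standard.

Alcove-folded reps (p=19, 13 weights, presented ϖ-order):

  1: (1, 9, 0, 7);  2: (0, 11, 1, 3);  3: (1, 9, 0, 7);  4: (1, 9, 0, 7);  5: (0, 11, 1, 3);  6: (0, 11, 1, 3);  7: (3, 8, 2, 2);  8: (0, 3, 3, 11);  9: (3, 8, 2, 2);  10: (1, 9, 0, 7);  11: (3, 8, 2, 2);  12: (3, 8, 2, 2);  13: (3, 8, 2, 2)

Linkage partition of the 13 weights (4 classes, p=19):

[[1, 3, 4, 10], [2, 5, 6], [7, 9, 11, 12, 13], [8]]


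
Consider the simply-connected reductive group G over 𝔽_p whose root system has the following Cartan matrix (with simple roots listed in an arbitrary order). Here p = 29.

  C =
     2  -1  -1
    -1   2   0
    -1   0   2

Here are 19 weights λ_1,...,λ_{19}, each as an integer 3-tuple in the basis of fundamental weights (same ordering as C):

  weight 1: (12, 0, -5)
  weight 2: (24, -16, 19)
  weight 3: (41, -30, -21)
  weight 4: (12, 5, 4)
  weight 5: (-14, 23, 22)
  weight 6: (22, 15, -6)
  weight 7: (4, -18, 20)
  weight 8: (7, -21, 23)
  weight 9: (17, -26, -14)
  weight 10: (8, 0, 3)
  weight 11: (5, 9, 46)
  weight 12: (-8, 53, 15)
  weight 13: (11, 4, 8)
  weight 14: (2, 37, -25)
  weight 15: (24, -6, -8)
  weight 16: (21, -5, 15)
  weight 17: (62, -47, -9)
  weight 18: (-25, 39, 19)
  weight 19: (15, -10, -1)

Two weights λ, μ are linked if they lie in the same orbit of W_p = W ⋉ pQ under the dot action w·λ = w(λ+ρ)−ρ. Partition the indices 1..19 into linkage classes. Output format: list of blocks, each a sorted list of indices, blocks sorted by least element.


Dynkin diagram of C (from the 4 off-diagonal −1 entries): A_3.

W_29-reps of the 19 weights in Ā_29 (same 3-coord order as C):

  1: (9, 1, 4)
  2: (9, 1, 4)
  3: (7, 9, 0)
  4: (13, 6, 5)
  5: (13, 6, 5)
  6: (13, 6, 5)
  7: (12, 5, 9)
  8: (12, 5, 9)
  9: (13, 5, 7)
  10: (9, 1, 4)
  11: (13, 6, 5)
  12: (13, 5, 7)
  13: (12, 5, 9)
  14: (12, 5, 9)
  15: (13, 5, 7)
  16: (13, 5, 7)
  17: (12, 5, 9)
  18: (13, 5, 7)
  19: (7, 9, 0)

The 19 indices split into 5 linkage classes (same alcove rep ⇔ same W_29-dot-orbit):

[[1, 2, 10], [3, 19], [4, 5, 6, 11], [7, 8, 13, 14, 17], [9, 12, 15, 16, 18]]


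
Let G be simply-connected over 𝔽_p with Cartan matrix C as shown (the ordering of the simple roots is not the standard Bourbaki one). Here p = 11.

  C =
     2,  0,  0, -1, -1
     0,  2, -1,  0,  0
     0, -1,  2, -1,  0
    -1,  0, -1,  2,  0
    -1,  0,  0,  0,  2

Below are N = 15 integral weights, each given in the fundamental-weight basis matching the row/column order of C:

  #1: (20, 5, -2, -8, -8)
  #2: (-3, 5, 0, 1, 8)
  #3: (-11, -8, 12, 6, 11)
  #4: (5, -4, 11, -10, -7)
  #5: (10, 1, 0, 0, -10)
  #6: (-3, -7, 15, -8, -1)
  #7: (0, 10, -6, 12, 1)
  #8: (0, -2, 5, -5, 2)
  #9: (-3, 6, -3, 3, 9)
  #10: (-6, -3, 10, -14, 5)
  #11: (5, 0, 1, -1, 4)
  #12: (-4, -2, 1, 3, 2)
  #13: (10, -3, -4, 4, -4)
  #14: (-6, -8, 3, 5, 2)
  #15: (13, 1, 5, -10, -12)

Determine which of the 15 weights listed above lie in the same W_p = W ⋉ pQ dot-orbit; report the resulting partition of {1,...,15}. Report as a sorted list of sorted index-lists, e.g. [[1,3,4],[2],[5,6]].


Dynkin diagram of C (from the 8 off-diagonal −1 entries): A_5.

Ā_11 reps of the 15 weights (A_5, coords as presented):

    1: (1, 4, 1, 2, 2)
    2: (2, 1, 1, 0, 2)
    3: (2, 1, 1, 0, 5)
    4: (6, 2, 0, 0, 2)
    5: (2, 1, 1, 0, 5)
    6: (2, 1, 1, 0, 2)
    7: (6, 2, 0, 0, 2)
    8: (3, 1, 1, 1, 0)
    9: (2, 1, 1, 0, 2)
    10: (2, 1, 1, 0, 2)
    11: (6, 2, 0, 0, 2)
    12: (3, 1, 1, 1, 0)
    13: (6, 2, 0, 0, 2)
    14: (1, 4, 1, 2, 2)
    15: (6, 2, 0, 0, 2)

Linkage partition of the 15 weights (5 classes, p=11):

[[1, 14], [2, 6, 9, 10], [3, 5], [4, 7, 11, 13, 15], [8, 12]]


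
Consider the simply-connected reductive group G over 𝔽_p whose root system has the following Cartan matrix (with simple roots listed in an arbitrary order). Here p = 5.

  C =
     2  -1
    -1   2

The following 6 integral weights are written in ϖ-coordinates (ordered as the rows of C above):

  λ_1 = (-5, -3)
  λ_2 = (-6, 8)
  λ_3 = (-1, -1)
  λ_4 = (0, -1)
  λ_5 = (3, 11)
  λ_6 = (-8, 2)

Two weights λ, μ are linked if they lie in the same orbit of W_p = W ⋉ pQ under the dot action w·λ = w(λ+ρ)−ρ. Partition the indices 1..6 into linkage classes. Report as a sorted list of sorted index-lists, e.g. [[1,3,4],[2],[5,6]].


Cartan matrix: type A_2 (|W|=6); un-permuting the 2 rows.

λ_j+ρ reflected into Ā_5 (⟨·,θ^∨⟩≤5); 2-tuples as given:

  λ_1+ρ ↦ (1, 3) · λ_2+ρ ↦ (1, 0) · λ_3+ρ ↦ (0, 0) · λ_4+ρ ↦ (1, 0) · λ_5+ρ ↦ (1, 3) · λ_6+ρ ↦ (1, 2)

Grouping the 6 weights by Ā_5-representative: 4 linkage classes.

[[1, 5], [2, 4], [3], [6]]


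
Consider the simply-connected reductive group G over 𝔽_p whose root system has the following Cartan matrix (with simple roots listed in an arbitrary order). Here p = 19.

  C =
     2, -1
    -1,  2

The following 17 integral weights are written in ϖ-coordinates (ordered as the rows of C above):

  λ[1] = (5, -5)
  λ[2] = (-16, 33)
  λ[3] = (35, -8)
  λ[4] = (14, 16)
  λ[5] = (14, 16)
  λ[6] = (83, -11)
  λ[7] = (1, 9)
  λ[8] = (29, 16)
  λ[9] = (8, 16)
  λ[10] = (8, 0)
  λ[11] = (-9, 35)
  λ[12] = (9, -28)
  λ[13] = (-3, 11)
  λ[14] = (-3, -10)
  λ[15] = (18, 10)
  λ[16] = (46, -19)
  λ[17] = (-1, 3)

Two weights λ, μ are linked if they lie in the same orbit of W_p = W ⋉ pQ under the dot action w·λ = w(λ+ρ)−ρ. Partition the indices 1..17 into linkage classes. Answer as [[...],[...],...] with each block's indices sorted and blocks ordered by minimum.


Type A_2, rank 2, |W|=6; reorder rows/cols to standard.

W_19-reps of the 17 weights in Ā_19 (same 2-coord order as C):

  λ_1+ρ ↦ (2, 4) · λ_2+ρ ↦ (0, 4) · λ_3+ρ ↦ (2, 10) · λ_4+ρ ↦ (2, 4) · λ_5+ρ ↦ (2, 4) · λ_6+ρ ↦ (9, 2) · λ_7+ρ ↦ (2, 10) · λ_8+ρ ↦ (9, 2) · λ_9+ρ ↦ (2, 10) · λ_10+ρ ↦ (9, 1) · λ_11+ρ ↦ (9, 2) · λ_12+ρ ↦ (9, 2) · λ_13+ρ ↦ (2, 10) · λ_14+ρ ↦ (9, 2) · λ_15+ρ ↦ (8, 0) · λ_16+ρ ↦ (9, 1) · λ_17+ρ ↦ (0, 4)

Grouping the 17 weights by Ā_19-representative: 6 linkage classes.

[[1, 4, 5], [2, 17], [3, 7, 9, 13], [6, 8, 11, 12, 14], [10, 16], [15]]


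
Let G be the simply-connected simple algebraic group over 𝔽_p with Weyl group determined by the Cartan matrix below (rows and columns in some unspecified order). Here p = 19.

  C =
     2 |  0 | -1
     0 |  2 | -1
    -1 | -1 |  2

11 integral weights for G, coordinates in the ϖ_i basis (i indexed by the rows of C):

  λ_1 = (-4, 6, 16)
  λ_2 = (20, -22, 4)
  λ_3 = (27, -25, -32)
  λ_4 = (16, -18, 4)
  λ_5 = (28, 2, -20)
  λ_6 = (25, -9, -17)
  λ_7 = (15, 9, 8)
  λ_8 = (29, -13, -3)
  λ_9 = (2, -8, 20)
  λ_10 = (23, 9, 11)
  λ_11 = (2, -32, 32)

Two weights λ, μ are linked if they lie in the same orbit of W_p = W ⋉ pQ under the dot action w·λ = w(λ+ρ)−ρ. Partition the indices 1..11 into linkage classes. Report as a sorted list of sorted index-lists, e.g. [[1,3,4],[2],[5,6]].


Cartan matrix: type A_3 (|W|=24); un-permuting the 3 rows.

λ_j+ρ reflected into Ā_19 (⟨·,θ^∨⟩≤19); 3-tuples as given:

    [1] (2, 2, 12)
    [2] (2, 2, 12)
    [3] (5, 9, 3)
    [4] (2, 2, 12)
    [5] (0, 6, 3)
    [6] (5, 9, 3)
    [7] (0, 6, 3)
    [8] (5, 9, 3)
    [9] (2, 2, 12)
    [10] (5, 9, 3)
    [11] (2, 2, 12)

Linkage partition of the 11 weights (3 classes, p=19):

[[1, 2, 4, 9, 11], [3, 6, 8, 10], [5, 7]]


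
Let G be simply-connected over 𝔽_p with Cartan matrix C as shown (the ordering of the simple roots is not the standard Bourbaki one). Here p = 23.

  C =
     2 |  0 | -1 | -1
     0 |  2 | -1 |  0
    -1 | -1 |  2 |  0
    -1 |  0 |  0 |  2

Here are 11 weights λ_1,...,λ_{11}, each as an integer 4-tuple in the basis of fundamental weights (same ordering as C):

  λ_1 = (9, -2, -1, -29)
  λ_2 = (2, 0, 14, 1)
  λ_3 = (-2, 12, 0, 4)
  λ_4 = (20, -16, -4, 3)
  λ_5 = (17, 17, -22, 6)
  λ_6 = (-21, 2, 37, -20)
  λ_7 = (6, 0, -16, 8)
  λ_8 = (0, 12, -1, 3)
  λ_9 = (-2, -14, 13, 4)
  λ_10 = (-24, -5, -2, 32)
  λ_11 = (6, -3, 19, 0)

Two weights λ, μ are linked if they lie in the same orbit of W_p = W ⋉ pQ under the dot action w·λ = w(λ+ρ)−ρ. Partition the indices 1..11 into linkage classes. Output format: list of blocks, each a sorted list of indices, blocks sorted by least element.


Type A_4, rank 4, |W|=120; reorder rows/cols to standard.

Alcove-folded reps (p=23, 11 weights, presented ϖ-order):

  [1] (1, 13, 0, 4) · [2] (3, 1, 15, 2) · [3] (1, 13, 0, 4) · [4] (3, 1, 15, 2) · [5] (3, 1, 15, 2) · [6] (3, 1, 15, 2) · [7] (1, 7, 7, 1) · [8] (1, 13, 0, 4) · [9] (1, 13, 0, 4) · [10] (1, 13, 0, 4) · [11] (3, 1, 15, 2)

3 distinct reps among the 11 weights ⇒ 3 W_23-linkage classes:

[[1, 3, 8, 9, 10], [2, 4, 5, 6, 11], [7]]


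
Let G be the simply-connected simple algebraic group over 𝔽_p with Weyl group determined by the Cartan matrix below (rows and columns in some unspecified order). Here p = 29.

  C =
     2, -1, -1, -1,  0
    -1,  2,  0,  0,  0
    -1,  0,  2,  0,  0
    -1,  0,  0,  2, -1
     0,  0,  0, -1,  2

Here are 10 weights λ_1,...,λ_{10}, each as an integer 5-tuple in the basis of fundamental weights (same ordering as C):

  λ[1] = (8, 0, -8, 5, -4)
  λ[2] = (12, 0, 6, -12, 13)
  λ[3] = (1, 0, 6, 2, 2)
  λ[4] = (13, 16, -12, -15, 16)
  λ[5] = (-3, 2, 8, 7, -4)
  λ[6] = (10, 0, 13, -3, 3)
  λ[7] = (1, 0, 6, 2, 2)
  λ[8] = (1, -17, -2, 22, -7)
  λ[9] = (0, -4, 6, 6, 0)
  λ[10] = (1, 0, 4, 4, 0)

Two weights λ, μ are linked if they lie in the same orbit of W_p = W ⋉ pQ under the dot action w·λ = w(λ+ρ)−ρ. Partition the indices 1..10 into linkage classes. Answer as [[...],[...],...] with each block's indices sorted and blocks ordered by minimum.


C ↔ D_5 under row/col permutation; |W(D_5)| = 1920.

Ā_29 reps of the 10 weights (D_5, coords as presented):

  λ_1 → (2, 1, 7, 3, 3) · λ_2 → (2, 1, 7, 3, 3) · λ_3 → (2, 1, 7, 3, 3) · λ_4 → (6, 6, 0, 3, 2) · λ_5 → (2, 1, 7, 3, 3) · λ_6 → (1, 1, 14, 2, 6) · λ_7 → (2, 1, 7, 3, 3) · λ_8 → (1, 1, 14, 2, 6) · λ_9 → (2, 1, 5, 5, 1) · λ_10 → (2, 1, 5, 5, 1)

Grouping the 10 weights by Ā_29-representative: 4 linkage classes.

[[1, 2, 3, 5, 7], [4], [6, 8], [9, 10]]


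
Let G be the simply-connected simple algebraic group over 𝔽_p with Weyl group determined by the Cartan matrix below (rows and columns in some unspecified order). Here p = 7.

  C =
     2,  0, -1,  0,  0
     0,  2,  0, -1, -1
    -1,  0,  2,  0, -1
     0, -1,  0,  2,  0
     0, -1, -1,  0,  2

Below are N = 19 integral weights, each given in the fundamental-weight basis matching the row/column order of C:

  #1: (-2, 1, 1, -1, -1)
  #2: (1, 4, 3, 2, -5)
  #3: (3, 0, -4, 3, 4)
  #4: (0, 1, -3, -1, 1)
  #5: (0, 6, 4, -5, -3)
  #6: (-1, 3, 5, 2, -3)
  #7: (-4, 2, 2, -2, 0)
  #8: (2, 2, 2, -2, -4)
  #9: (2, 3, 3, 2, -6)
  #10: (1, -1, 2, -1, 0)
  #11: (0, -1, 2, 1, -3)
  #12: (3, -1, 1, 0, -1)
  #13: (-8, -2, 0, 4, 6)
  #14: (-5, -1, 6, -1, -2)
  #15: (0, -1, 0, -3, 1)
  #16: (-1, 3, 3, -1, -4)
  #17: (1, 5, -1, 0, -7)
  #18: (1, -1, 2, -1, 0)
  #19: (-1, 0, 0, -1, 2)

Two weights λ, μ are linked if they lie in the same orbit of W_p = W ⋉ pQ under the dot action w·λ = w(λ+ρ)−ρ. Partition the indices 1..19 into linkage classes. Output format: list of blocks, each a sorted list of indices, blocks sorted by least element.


Type A_5, rank 5, |W|=720; reorder rows/cols to standard.

Folding the 19 weights λ_j+ρ into Ā_7 (reps in the given 5-coord order):

  λ_1 → (1, 2, 1, 0, 0)
  λ_2 → (0, 1, 1, 0, 3)
  λ_3 → (3, 1, 0, 0, 2)
  λ_4 → (1, 2, 1, 0, 0)
  λ_5 → (3, 1, 0, 0, 2)
  λ_6 → (3, 1, 0, 0, 2)
  λ_7 → (3, 2, 0, 1, 1)
  λ_8 → (3, 1, 0, 0, 2)
  λ_9 → (0, 1, 1, 0, 3)
  λ_10 → (2, 0, 3, 0, 1)
  λ_11 → (1, 2, 1, 0, 0)
  λ_12 → (4, 0, 2, 1, 0)
  λ_13 → (4, 0, 2, 1, 0)
  λ_14 → (4, 0, 2, 1, 0)
  λ_15 → (1, 2, 1, 0, 0)
  λ_16 → (0, 1, 1, 0, 3)
  λ_17 → (4, 0, 2, 1, 0)
  λ_18 → (2, 0, 3, 0, 1)
  λ_19 → (0, 1, 1, 0, 3)

Linkage partition of the 19 weights (6 classes, p=7):

[[1, 4, 11, 15], [2, 9, 16, 19], [3, 5, 6, 8], [7], [10, 18], [12, 13, 14, 17]]
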